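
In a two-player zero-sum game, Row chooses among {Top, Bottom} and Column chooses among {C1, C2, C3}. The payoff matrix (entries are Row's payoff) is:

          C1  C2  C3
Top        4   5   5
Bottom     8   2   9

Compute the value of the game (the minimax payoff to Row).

Row minima: Top → 4, Bottom → 2; maximin = 4.
Column maxima: C1 → 8, C2 → 5, C3 → 9; minimax = 5.
4 ≠ 5, so there is no saddle point; optimal play is mixed.
C3 is strictly dominated by C1 (it gives Row strictly more in every row), so Column never plays it.
On the remaining 2×2 (Top, Bottom vs C1, C2):
Let Row play Top with probability p. Expected payoff against C1: 4p + 8(1−p) = −4p + 8; against C2: 5p + 2(1−p) = 3p + 2.
Setting these equal: −4p + 8 = 3p + 2 ⇒ −7p = -6 ⇒ p = 6/7, and the value is (-4)·(6/7) + 8 = 32/7.
For Column: with q = P(C1), equating Top's and Bottom's payoffs gives −q + 5 = 6q + 2 ⇒ q = 3/7.

32/7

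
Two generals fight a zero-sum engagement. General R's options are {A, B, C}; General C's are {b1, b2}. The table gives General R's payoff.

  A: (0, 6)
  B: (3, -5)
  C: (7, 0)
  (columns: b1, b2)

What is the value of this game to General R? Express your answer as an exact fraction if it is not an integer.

42/13

Row minima: A → 0, B → -5, C → 0; maximin = 0.
Column maxima: b1 → 7, b2 → 6; minimax = 6.
0 ≠ 6, so there is no saddle point; optimal play is mixed.
B is strictly dominated by C, so General R never plays it.
On the remaining 2×2 (A, C vs b1, b2):
Let General R play A with probability p. Expected payoff against b1: 0p + 7(1−p) = −7p + 7; against b2: 6p + 0(1−p) = 6p.
Setting these equal: −7p + 7 = 6p ⇒ −13p = -7 ⇒ p = 7/13, and the value is (-7)·(7/13) + 7 = 42/13.
For General C: with q = P(b1), equating A's and C's payoffs gives −6q + 6 = 7q ⇒ q = 6/13.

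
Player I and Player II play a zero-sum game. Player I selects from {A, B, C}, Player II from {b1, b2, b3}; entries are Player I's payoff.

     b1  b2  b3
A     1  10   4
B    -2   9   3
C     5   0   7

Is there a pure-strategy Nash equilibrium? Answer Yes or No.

Row minima: A → 1, B → -2, C → 0; maximin = 1.
Column maxima: b1 → 5, b2 → 10, b3 → 7; minimax = 5.
1 ≠ 5, so no pure-strategy equilibrium exists.

No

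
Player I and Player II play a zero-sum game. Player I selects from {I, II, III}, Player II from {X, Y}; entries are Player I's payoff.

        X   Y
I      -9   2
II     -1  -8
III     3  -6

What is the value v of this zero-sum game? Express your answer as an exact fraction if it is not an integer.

-12/5

Row minima: I → -9, II → -8, III → -6; maximin = -6.
Column maxima: X → 3, Y → 2; minimax = 2.
-6 ≠ 2, so there is no saddle point; optimal play is mixed.
II is strictly dominated by III, so Player I never plays it.
On the remaining 2×2 (I, III vs X, Y):
Let Player I play I with probability p. Expected payoff against X: (-9)p + 3(1−p) = −12p + 3; against Y: 2p + (-6)(1−p) = 8p − 6.
Setting these equal: −12p + 3 = 8p − 6 ⇒ −20p = -9 ⇒ p = 9/20, and the value is (-12)·(9/20) + 3 = -12/5.
For Player II: with q = P(X), equating I's and III's payoffs gives −11q + 2 = 9q − 6 ⇒ q = 2/5.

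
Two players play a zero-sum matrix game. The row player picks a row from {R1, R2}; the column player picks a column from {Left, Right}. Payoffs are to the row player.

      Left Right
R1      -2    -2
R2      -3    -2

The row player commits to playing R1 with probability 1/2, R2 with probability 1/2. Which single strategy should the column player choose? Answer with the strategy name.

If the column player plays Left, the row player's expected payoff is (1/2)·(-2) + (1/2)·(-3) = -5/2.
If the column player plays Right, the row player's expected payoff is (1/2)·(-2) + (1/2)·(-2) = -2.
The column player minimizes the row player's payoff; the smallest is -5/2, so the best response is Left.

Left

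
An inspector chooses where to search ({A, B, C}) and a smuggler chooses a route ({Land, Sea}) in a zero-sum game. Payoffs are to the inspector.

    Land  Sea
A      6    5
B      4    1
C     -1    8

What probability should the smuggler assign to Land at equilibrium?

3/10

Row minima: A → 5, B → 1, C → -1; maximin = 5.
Column maxima: Land → 6, Sea → 8; minimax = 6.
5 ≠ 6, so there is no saddle point; optimal play is mixed.
B is strictly dominated by A, so the inspector never plays it.
On the remaining 2×2 (A, C vs Land, Sea):
Let the inspector play A with probability p. Expected payoff against Land: 6p + (-1)(1−p) = 7p − 1; against Sea: 5p + 8(1−p) = −3p + 8.
Setting these equal: 7p − 1 = −3p + 8 ⇒ 10p = 9 ⇒ p = 9/10, and the value is (7)·(9/10) − 1 = 53/10.
For the smuggler: with q = P(Land), equating A's and C's payoffs gives q + 5 = −9q + 8 ⇒ q = 3/10.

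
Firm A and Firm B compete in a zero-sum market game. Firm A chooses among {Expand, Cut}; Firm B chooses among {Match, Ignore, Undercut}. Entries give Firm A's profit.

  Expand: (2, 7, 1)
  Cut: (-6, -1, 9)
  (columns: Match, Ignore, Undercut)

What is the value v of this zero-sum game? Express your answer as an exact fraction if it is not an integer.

Row minima: Expand → 1, Cut → -6; maximin = 1.
Column maxima: Match → 2, Ignore → 7, Undercut → 9; minimax = 2.
1 ≠ 2, so there is no saddle point; optimal play is mixed.
Ignore is strictly dominated by Match (it gives Firm A strictly more in every row), so Firm B never plays it.
On the remaining 2×2 (Expand, Cut vs Match, Undercut):
Let Firm A play Expand with probability p. Expected payoff against Match: 2p + (-6)(1−p) = 8p − 6; against Undercut: 1p + 9(1−p) = −8p + 9.
Setting these equal: 8p − 6 = −8p + 9 ⇒ 16p = 15 ⇒ p = 15/16, and the value is (8)·(15/16) − 6 = 3/2.
For Firm B: with q = P(Match), equating Expand's and Cut's payoffs gives q + 1 = −15q + 9 ⇒ q = 1/2.

3/2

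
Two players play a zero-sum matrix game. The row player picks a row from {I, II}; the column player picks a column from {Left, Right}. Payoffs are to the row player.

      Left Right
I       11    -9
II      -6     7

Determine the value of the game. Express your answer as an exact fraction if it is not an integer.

23/33

Row minima: I → -9, II → -6; maximin = -6.
Column maxima: Left → 11, Right → 7; minimax = 7.
-6 ≠ 7, so there is no saddle point; optimal play is mixed.
Let the row player play I with probability p. Expected payoff against Left: 11p + (-6)(1−p) = 17p − 6; against Right: (-9)p + 7(1−p) = −16p + 7.
Setting these equal: 17p − 6 = −16p + 7 ⇒ 33p = 13 ⇒ p = 13/33, and the value is (17)·(13/33) − 6 = 23/33.
For the column player: with q = P(Left), equating I's and II's payoffs gives 20q − 9 = −13q + 7 ⇒ q = 16/33.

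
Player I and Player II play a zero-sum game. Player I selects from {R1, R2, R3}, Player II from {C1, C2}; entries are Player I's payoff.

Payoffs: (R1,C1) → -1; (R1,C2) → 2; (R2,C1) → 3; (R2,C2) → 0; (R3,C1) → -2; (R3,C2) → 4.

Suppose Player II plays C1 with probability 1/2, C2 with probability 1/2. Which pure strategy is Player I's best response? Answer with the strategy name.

R2

Expected payoff of R1: (1/2)·(-1) + (1/2)·2 = 1/2.
Expected payoff of R2: (1/2)·3 + (1/2)·0 = 3/2.
Expected payoff of R3: (1/2)·(-2) + (1/2)·4 = 1.
The largest is 3/2, so Player I's best response is R2.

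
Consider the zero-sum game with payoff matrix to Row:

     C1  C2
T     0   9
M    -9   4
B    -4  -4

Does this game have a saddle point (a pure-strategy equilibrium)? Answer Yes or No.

Row minima: T → 0, M → -9, B → -4; maximin = 0.
Column maxima: C1 → 0, C2 → 9; minimax = 0.
maximin = minimax = 0, so a saddle point exists.

Yes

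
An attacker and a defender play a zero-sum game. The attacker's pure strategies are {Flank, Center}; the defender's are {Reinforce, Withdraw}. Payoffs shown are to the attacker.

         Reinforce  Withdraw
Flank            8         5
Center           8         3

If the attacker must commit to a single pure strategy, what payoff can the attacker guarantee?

5

Row minima: Flank → 5, Center → 3.
The best of these is 5.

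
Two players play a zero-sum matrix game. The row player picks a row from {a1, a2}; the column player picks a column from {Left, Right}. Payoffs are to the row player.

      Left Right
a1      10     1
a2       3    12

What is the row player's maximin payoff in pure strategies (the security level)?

3

Row minima: a1 → 1, a2 → 3.
The best of these is 3.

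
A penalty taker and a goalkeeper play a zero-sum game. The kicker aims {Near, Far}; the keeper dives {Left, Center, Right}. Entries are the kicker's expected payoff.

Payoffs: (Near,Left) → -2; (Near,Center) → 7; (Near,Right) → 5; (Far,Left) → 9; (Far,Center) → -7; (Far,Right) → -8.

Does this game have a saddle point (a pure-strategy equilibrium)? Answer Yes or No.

Row minima: Near → -2, Far → -8; maximin = -2.
Column maxima: Left → 9, Center → 7, Right → 5; minimax = 5.
-2 ≠ 5, so no pure-strategy equilibrium exists.

No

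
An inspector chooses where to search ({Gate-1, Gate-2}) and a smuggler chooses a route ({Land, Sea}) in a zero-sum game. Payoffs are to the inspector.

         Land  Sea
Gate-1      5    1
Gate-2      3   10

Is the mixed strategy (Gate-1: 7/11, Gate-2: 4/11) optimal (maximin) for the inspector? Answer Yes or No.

Yes

Against Land this mix gives (7/11)·5 + (4/11)·3 = 47/11.
Against Sea this mix gives (7/11)·1 + (4/11)·10 = 47/11.
All of the smuggler's active replies (Land, Sea) yield 47/11, and no column does worse for the inspector. The mix makes the smuggler indifferent and guarantees 47/11, so it is optimal.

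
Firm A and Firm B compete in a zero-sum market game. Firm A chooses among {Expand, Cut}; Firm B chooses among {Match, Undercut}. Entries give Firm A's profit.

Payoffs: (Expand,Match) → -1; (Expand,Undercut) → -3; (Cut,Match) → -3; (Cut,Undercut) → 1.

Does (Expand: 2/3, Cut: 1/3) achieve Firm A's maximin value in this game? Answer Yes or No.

Against Match this mix gives (2/3)·(-1) + (1/3)·(-3) = -5/3.
Against Undercut this mix gives (2/3)·(-3) + (1/3)·1 = -5/3.
All of Firm B's active replies (Match, Undercut) yield -5/3, and no column does worse for Firm A. The mix makes Firm B indifferent and guarantees -5/3, so it is optimal.

Yes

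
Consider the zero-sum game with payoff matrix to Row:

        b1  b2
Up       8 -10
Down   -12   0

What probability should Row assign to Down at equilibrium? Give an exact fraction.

3/5

Row minima: Up → -10, Down → -12; maximin = -10.
Column maxima: b1 → 8, b2 → 0; minimax = 0.
-10 ≠ 0, so there is no saddle point; optimal play is mixed.
Let Row play Up with probability p. Expected payoff against b1: 8p + (-12)(1−p) = 20p − 12; against b2: (-10)p + 0(1−p) = −10p.
Setting these equal: 20p − 12 = −10p ⇒ 30p = 12 ⇒ p = 2/5, and the value is (20)·(2/5) − 12 = -4.
For Column: with q = P(b1), equating Up's and Down's payoffs gives 18q − 10 = −12q ⇒ q = 1/3.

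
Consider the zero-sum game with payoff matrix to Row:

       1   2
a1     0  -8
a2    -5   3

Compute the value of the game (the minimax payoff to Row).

Row minima: a1 → -8, a2 → -5; maximin = -5.
Column maxima: 1 → 0, 2 → 3; minimax = 0.
-5 ≠ 0, so there is no saddle point; optimal play is mixed.
Let Row play a1 with probability p. Expected payoff against 1: 0p + (-5)(1−p) = 5p − 5; against 2: (-8)p + 3(1−p) = −11p + 3.
Setting these equal: 5p − 5 = −11p + 3 ⇒ 16p = 8 ⇒ p = 1/2, and the value is (5)·(1/2) − 5 = -5/2.
For Column: with q = P(1), equating a1's and a2's payoffs gives 8q − 8 = −8q + 3 ⇒ q = 11/16.

-5/2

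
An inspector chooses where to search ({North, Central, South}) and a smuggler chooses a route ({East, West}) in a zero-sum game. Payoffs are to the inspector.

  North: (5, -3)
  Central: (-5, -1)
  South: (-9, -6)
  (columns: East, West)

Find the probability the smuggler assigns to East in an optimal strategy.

1/6

Row minima: North → -3, Central → -5, South → -9; maximin = -3.
Column maxima: East → 5, West → -1; minimax = -1.
-3 ≠ -1, so there is no saddle point; optimal play is mixed.
South is strictly dominated by North, so the inspector never plays it.
On the remaining 2×2 (North, Central vs East, West):
Let the inspector play North with probability p. Expected payoff against East: 5p + (-5)(1−p) = 10p − 5; against West: (-3)p + (-1)(1−p) = −2p − 1.
Setting these equal: 10p − 5 = −2p − 1 ⇒ 12p = 4 ⇒ p = 1/3, and the value is (10)·(1/3) − 5 = -5/3.
For the smuggler: with q = P(East), equating North's and Central's payoffs gives 8q − 3 = −4q − 1 ⇒ q = 1/6.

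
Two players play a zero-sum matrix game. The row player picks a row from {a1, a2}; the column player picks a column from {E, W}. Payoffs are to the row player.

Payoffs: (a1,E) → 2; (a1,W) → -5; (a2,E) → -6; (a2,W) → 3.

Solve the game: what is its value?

-3/2

Row minima: a1 → -5, a2 → -6; maximin = -5.
Column maxima: E → 2, W → 3; minimax = 2.
-5 ≠ 2, so there is no saddle point; optimal play is mixed.
Let the row player play a1 with probability p. Expected payoff against E: 2p + (-6)(1−p) = 8p − 6; against W: (-5)p + 3(1−p) = −8p + 3.
Setting these equal: 8p − 6 = −8p + 3 ⇒ 16p = 9 ⇒ p = 9/16, and the value is (8)·(9/16) − 6 = -3/2.
For the column player: with q = P(E), equating a1's and a2's payoffs gives 7q − 5 = −9q + 3 ⇒ q = 1/2.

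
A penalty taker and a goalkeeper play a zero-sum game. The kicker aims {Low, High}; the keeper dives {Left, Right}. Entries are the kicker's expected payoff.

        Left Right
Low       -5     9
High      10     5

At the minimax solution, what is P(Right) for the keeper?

15/19

Row minima: Low → -5, High → 5; maximin = 5.
Column maxima: Left → 10, Right → 9; minimax = 9.
5 ≠ 9, so there is no saddle point; optimal play is mixed.
Let the kicker play Low with probability p. Expected payoff against Left: (-5)p + 10(1−p) = −15p + 10; against Right: 9p + 5(1−p) = 4p + 5.
Setting these equal: −15p + 10 = 4p + 5 ⇒ −19p = -5 ⇒ p = 5/19, and the value is (-15)·(5/19) + 10 = 115/19.
For the keeper: with q = P(Left), equating Low's and High's payoffs gives −14q + 9 = 5q + 5 ⇒ q = 4/19.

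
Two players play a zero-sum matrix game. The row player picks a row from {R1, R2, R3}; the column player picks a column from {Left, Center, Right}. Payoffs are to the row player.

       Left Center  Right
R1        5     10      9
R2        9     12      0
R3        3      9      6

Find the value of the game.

Row minima: R1 → 5, R2 → 0, R3 → 3; maximin = 5.
Column maxima: Left → 9, Center → 12, Right → 9; minimax = 9.
5 ≠ 9, so there is no saddle point; optimal play is mixed.
R3 is strictly dominated by R1, so the row player never plays it.
Center is strictly dominated by Left (it gives the row player strictly more in every row), so the column player never plays it.
On the remaining 2×2 (R1, R2 vs Left, Right):
Let the row player play R1 with probability p. Expected payoff against Left: 5p + 9(1−p) = −4p + 9; against Right: 9p + 0(1−p) = 9p.
Setting these equal: −4p + 9 = 9p ⇒ −13p = -9 ⇒ p = 9/13, and the value is (-4)·(9/13) + 9 = 81/13.
For the column player: with q = P(Left), equating R1's and R2's payoffs gives −4q + 9 = 9q ⇒ q = 9/13.

81/13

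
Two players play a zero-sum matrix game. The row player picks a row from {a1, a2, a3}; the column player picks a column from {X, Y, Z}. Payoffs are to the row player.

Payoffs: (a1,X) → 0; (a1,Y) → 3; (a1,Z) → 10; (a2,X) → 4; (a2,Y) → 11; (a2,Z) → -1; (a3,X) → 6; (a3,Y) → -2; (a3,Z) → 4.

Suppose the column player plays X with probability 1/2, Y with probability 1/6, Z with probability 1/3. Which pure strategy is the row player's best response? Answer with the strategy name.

Expected payoff of a1: (1/2)·0 + (1/6)·3 + (1/3)·10 = 23/6.
Expected payoff of a2: (1/2)·4 + (1/6)·11 + (1/3)·(-1) = 7/2.
Expected payoff of a3: (1/2)·6 + (1/6)·(-2) + (1/3)·4 = 4.
The largest is 4, so the row player's best response is a3.

a3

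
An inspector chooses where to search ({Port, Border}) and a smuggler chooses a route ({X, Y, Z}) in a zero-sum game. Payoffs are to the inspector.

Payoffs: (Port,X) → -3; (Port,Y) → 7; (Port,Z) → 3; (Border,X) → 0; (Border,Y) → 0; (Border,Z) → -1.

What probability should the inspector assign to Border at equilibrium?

Row minima: Port → -3, Border → -1; maximin = -1.
Column maxima: X → 0, Y → 7, Z → 3; minimax = 0.
-1 ≠ 0, so there is no saddle point; optimal play is mixed.
Y is strictly dominated by Z (it gives the inspector strictly more in every row), so the smuggler never plays it.
On the remaining 2×2 (Port, Border vs X, Z):
Let the inspector play Port with probability p. Expected payoff against X: (-3)p + 0(1−p) = −3p; against Z: 3p + (-1)(1−p) = 4p − 1.
Setting these equal: −3p = 4p − 1 ⇒ −7p = -1 ⇒ p = 1/7, and the value is (-3)·(1/7) = -3/7.
For the smuggler: with q = P(X), equating Port's and Border's payoffs gives −6q + 3 = q − 1 ⇒ q = 4/7.

6/7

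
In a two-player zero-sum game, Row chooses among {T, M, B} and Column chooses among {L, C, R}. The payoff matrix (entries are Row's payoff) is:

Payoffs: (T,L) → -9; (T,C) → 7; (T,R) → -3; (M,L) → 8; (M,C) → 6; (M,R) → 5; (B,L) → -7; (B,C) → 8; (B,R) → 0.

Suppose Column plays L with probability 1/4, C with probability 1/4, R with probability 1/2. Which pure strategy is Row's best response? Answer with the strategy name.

M

Expected payoff of T: (1/4)·(-9) + (1/4)·7 + (1/2)·(-3) = -2.
Expected payoff of M: (1/4)·8 + (1/4)·6 + (1/2)·5 = 6.
Expected payoff of B: (1/4)·(-7) + (1/4)·8 + (1/2)·0 = 1/4.
The largest is 6, so Row's best response is M.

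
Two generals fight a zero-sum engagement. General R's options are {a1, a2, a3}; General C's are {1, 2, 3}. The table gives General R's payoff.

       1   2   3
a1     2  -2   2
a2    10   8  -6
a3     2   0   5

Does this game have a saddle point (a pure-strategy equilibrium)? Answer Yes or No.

No

Row minima: a1 → -2, a2 → -6, a3 → 0; maximin = 0.
Column maxima: 1 → 10, 2 → 8, 3 → 5; minimax = 5.
0 ≠ 5, so no pure-strategy equilibrium exists.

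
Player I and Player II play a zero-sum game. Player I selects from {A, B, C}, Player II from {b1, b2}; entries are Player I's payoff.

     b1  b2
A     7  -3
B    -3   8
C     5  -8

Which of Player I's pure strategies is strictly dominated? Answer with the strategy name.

A gives a strictly higher payoff than C against every column: 7 > 5, -3 > -8.
So C is strictly dominated and Player I never plays it.

C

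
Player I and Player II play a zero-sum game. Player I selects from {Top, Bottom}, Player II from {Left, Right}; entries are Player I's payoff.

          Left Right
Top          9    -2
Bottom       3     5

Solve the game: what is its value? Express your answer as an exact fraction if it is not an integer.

Row minima: Top → -2, Bottom → 3; maximin = 3.
Column maxima: Left → 9, Right → 5; minimax = 5.
3 ≠ 5, so there is no saddle point; optimal play is mixed.
Let Player I play Top with probability p. Expected payoff against Left: 9p + 3(1−p) = 6p + 3; against Right: (-2)p + 5(1−p) = −7p + 5.
Setting these equal: 6p + 3 = −7p + 5 ⇒ 13p = 2 ⇒ p = 2/13, and the value is (6)·(2/13) + 3 = 51/13.
For Player II: with q = P(Left), equating Top's and Bottom's payoffs gives 11q − 2 = −2q + 5 ⇒ q = 7/13.

51/13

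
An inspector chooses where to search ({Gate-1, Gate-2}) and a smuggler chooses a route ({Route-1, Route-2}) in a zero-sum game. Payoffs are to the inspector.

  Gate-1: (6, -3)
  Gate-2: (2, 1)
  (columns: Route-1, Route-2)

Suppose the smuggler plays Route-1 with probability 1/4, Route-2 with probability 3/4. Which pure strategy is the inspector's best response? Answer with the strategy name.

Gate-2

Expected payoff of Gate-1: (1/4)·6 + (3/4)·(-3) = -3/4.
Expected payoff of Gate-2: (1/4)·2 + (3/4)·1 = 5/4.
The largest is 5/4, so the inspector's best response is Gate-2.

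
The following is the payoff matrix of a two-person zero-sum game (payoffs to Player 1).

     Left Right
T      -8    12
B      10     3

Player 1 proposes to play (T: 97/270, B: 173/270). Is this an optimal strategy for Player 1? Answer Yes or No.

Against Left this mix gives (97/270)·(-8) + (173/270)·10 = 53/15.
Against Right this mix gives (97/270)·12 + (173/270)·3 = 187/30.
Player 2 will play Left, holding Player 1 to 53/15. Shifting weight toward the row that does better against Left would raise this floor (the equalizing mix achieves 16/3 against both Left and Right), so the proposed strategy is not optimal.

No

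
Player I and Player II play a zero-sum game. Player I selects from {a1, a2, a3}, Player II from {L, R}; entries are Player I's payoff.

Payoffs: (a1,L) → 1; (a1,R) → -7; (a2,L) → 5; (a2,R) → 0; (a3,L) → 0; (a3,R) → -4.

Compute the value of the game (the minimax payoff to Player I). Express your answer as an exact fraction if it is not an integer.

0

Row minima: a1 → -7, a2 → 0, a3 → -4; maximin = 0.
Column maxima: L → 5, R → 0; minimax = 0.
Since maximin = minimax = 0, there is a saddle point and the value is 0.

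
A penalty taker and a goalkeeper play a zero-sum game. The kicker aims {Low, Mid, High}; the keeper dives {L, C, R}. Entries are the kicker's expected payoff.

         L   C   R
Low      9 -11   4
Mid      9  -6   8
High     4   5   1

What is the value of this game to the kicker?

23/9

Row minima: Low → -11, Mid → -6, High → 1; maximin = 1.
Column maxima: L → 9, C → 5, R → 8; minimax = 5.
1 ≠ 5, so there is no saddle point; optimal play is mixed.
L is strictly dominated by R (it gives the kicker strictly more in every row), so the keeper never plays it.
With L eliminated, Low is strictly dominated by Mid (Mid gives the kicker strictly more in every remaining column), so the kicker never plays it.
On the remaining 2×2 (Mid, High vs C, R):
Let the kicker play Mid with probability p. Expected payoff against C: (-6)p + 5(1−p) = −11p + 5; against R: 8p + 1(1−p) = 7p + 1.
Setting these equal: −11p + 5 = 7p + 1 ⇒ −18p = -4 ⇒ p = 2/9, and the value is (-11)·(2/9) + 5 = 23/9.
For the keeper: with q = P(C), equating Mid's and High's payoffs gives −14q + 8 = 4q + 1 ⇒ q = 7/18.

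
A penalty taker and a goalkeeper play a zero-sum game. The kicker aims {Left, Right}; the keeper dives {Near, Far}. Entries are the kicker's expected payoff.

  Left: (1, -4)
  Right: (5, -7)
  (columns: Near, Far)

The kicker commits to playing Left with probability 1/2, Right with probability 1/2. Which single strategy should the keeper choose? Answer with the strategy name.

Far

If the keeper plays Near, the kicker's expected payoff is (1/2)·1 + (1/2)·5 = 3.
If the keeper plays Far, the kicker's expected payoff is (1/2)·(-4) + (1/2)·(-7) = -11/2.
The keeper minimizes the kicker's payoff; the smallest is -11/2, so the best response is Far.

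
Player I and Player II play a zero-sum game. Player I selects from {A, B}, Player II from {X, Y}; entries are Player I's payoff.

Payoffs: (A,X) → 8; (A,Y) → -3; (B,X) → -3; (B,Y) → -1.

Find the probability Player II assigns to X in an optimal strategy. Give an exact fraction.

Row minima: A → -3, B → -3; maximin = -3.
Column maxima: X → 8, Y → -1; minimax = -1.
-3 ≠ -1, so there is no saddle point; optimal play is mixed.
Let Player I play A with probability p. Expected payoff against X: 8p + (-3)(1−p) = 11p − 3; against Y: (-3)p + (-1)(1−p) = −2p − 1.
Setting these equal: 11p − 3 = −2p − 1 ⇒ 13p = 2 ⇒ p = 2/13, and the value is (11)·(2/13) − 3 = -17/13.
For Player II: with q = P(X), equating A's and B's payoffs gives 11q − 3 = −2q − 1 ⇒ q = 2/13.

2/13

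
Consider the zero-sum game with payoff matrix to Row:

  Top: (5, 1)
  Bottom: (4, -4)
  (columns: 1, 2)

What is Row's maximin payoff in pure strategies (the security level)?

Row minima: Top → 1, Bottom → -4.
The best of these is 1.

1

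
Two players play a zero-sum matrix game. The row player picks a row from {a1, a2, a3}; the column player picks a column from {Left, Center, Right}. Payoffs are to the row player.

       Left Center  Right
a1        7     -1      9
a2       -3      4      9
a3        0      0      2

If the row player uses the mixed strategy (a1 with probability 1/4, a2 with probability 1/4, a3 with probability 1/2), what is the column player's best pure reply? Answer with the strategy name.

Center

If the column player plays Left, the row player's expected payoff is (1/4)·7 + (1/4)·(-3) + (1/2)·0 = 1.
If the column player plays Center, the row player's expected payoff is (1/4)·(-1) + (1/4)·4 + (1/2)·0 = 3/4.
If the column player plays Right, the row player's expected payoff is (1/4)·9 + (1/4)·9 + (1/2)·2 = 11/2.
The column player minimizes the row player's payoff; the smallest is 3/4, so the best response is Center.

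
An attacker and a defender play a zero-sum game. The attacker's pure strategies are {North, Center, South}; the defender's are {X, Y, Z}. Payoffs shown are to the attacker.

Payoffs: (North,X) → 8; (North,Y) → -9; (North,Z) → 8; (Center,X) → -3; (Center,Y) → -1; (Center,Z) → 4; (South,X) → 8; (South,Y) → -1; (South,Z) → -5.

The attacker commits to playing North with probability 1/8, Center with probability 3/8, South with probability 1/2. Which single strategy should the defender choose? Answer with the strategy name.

Y

If the defender plays X, the attacker's expected payoff is (1/8)·8 + (3/8)·(-3) + (1/2)·8 = 31/8.
If the defender plays Y, the attacker's expected payoff is (1/8)·(-9) + (3/8)·(-1) + (1/2)·(-1) = -2.
If the defender plays Z, the attacker's expected payoff is (1/8)·8 + (3/8)·4 + (1/2)·(-5) = 0.
The defender minimizes the attacker's payoff; the smallest is -2, so the best response is Y.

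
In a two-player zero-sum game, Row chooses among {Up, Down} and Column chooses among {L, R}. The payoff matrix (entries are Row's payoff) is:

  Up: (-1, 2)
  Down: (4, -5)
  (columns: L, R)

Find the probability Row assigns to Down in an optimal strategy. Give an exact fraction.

Row minima: Up → -1, Down → -5; maximin = -1.
Column maxima: L → 4, R → 2; minimax = 2.
-1 ≠ 2, so there is no saddle point; optimal play is mixed.
Let Row play Up with probability p. Expected payoff against L: (-1)p + 4(1−p) = −5p + 4; against R: 2p + (-5)(1−p) = 7p − 5.
Setting these equal: −5p + 4 = 7p − 5 ⇒ −12p = -9 ⇒ p = 3/4, and the value is (-5)·(3/4) + 4 = 1/4.
For Column: with q = P(L), equating Up's and Down's payoffs gives −3q + 2 = 9q − 5 ⇒ q = 7/12.

1/4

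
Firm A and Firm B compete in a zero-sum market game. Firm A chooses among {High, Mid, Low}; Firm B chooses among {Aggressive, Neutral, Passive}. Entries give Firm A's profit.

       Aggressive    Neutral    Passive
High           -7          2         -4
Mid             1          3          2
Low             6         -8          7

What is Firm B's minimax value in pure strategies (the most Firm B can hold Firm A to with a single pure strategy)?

3

Column maxima: Aggressive → 6, Neutral → 3, Passive → 7.
The smallest of these is 3.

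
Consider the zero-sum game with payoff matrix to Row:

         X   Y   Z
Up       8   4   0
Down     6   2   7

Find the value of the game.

Row minima: Up → 0, Down → 2; maximin = 2.
Column maxima: X → 8, Y → 4, Z → 7; minimax = 4.
2 ≠ 4, so there is no saddle point; optimal play is mixed.
X is strictly dominated by Y (it gives Row strictly more in every row), so Column never plays it.
On the remaining 2×2 (Up, Down vs Y, Z):
Let Row play Up with probability p. Expected payoff against Y: 4p + 2(1−p) = 2p + 2; against Z: 0p + 7(1−p) = −7p + 7.
Setting these equal: 2p + 2 = −7p + 7 ⇒ 9p = 5 ⇒ p = 5/9, and the value is (2)·(5/9) + 2 = 28/9.
For Column: with q = P(Y), equating Up's and Down's payoffs gives 4q = −5q + 7 ⇒ q = 7/9.

28/9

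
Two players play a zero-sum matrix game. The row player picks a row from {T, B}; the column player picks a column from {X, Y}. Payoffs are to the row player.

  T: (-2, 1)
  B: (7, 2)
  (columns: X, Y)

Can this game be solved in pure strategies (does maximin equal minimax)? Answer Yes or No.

Yes

Row minima: T → -2, B → 2; maximin = 2.
Column maxima: X → 7, Y → 2; minimax = 2.
maximin = minimax = 2, so a saddle point exists.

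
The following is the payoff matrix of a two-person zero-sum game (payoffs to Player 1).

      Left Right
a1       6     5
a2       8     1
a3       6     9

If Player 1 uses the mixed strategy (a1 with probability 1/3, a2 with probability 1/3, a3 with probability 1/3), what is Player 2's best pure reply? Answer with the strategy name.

Right

If Player 2 plays Left, Player 1's expected payoff is (1/3)·6 + (1/3)·8 + (1/3)·6 = 20/3.
If Player 2 plays Right, Player 1's expected payoff is (1/3)·5 + (1/3)·1 + (1/3)·9 = 5.
Player 2 minimizes Player 1's payoff; the smallest is 5, so the best response is Right.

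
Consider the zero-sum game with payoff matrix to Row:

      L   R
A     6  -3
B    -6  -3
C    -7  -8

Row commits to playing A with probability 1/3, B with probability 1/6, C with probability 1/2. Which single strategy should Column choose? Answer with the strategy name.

If Column plays L, Row's expected payoff is (1/3)·6 + (1/6)·(-6) + (1/2)·(-7) = -5/2.
If Column plays R, Row's expected payoff is (1/3)·(-3) + (1/6)·(-3) + (1/2)·(-8) = -11/2.
Column minimizes Row's payoff; the smallest is -11/2, so the best response is R.

R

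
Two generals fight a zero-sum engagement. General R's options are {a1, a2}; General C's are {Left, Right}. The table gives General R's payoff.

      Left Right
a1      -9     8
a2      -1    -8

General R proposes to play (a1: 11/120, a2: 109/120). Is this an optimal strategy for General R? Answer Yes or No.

Against Left this mix gives (11/120)·(-9) + (109/120)·(-1) = -26/15.
Against Right this mix gives (11/120)·8 + (109/120)·(-8) = -98/15.
General C will play Right, holding General R to -98/15. Shifting weight toward the row that does better against Right would raise this floor (the equalizing mix achieves -10/3 against both Right and Left), so the proposed strategy is not optimal.

No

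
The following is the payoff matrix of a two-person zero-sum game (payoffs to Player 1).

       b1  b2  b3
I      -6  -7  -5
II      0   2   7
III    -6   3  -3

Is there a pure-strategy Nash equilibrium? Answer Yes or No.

Row minima: I → -7, II → 0, III → -6; maximin = 0.
Column maxima: b1 → 0, b2 → 3, b3 → 7; minimax = 0.
maximin = minimax = 0, so a saddle point exists.

Yes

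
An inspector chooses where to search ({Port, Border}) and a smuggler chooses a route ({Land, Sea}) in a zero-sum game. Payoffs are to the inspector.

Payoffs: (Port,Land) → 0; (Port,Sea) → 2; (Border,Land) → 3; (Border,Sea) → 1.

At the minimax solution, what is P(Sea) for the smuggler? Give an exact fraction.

3/4

Row minima: Port → 0, Border → 1; maximin = 1.
Column maxima: Land → 3, Sea → 2; minimax = 2.
1 ≠ 2, so there is no saddle point; optimal play is mixed.
Let the inspector play Port with probability p. Expected payoff against Land: 0p + 3(1−p) = −3p + 3; against Sea: 2p + 1(1−p) = p + 1.
Setting these equal: −3p + 3 = p + 1 ⇒ −4p = -2 ⇒ p = 1/2, and the value is (-3)·(1/2) + 3 = 3/2.
For the smuggler: with q = P(Land), equating Port's and Border's payoffs gives −2q + 2 = 2q + 1 ⇒ q = 1/4.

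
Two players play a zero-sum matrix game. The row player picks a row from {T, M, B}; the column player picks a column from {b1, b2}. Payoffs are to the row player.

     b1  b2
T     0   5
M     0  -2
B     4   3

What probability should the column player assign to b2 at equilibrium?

Row minima: T → 0, M → -2, B → 3; maximin = 3.
Column maxima: b1 → 4, b2 → 5; minimax = 4.
3 ≠ 4, so there is no saddle point; optimal play is mixed.
M is strictly dominated by B, so the row player never plays it.
On the remaining 2×2 (T, B vs b1, b2):
Let the row player play T with probability p. Expected payoff against b1: 0p + 4(1−p) = −4p + 4; against b2: 5p + 3(1−p) = 2p + 3.
Setting these equal: −4p + 4 = 2p + 3 ⇒ −6p = -1 ⇒ p = 1/6, and the value is (-4)·(1/6) + 4 = 10/3.
For the column player: with q = P(b1), equating T's and B's payoffs gives −5q + 5 = q + 3 ⇒ q = 1/3.

2/3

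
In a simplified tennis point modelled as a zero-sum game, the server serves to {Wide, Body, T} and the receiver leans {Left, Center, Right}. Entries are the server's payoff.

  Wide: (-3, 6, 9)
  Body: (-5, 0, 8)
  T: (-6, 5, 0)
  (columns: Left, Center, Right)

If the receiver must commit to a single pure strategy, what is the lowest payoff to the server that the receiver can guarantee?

-3

Column maxima: Left → -3, Center → 6, Right → 9.
The smallest of these is -3.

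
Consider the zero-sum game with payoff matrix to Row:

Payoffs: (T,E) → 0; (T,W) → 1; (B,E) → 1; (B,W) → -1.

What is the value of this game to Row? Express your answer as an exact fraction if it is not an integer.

Row minima: T → 0, B → -1; maximin = 0.
Column maxima: E → 1, W → 1; minimax = 1.
0 ≠ 1, so there is no saddle point; optimal play is mixed.
Let Row play T with probability p. Expected payoff against E: 0p + 1(1−p) = −p + 1; against W: 1p + (-1)(1−p) = 2p − 1.
Setting these equal: −p + 1 = 2p − 1 ⇒ −3p = -2 ⇒ p = 2/3, and the value is (-1)·(2/3) + 1 = 1/3.
For Column: with q = P(E), equating T's and B's payoffs gives −q + 1 = 2q − 1 ⇒ q = 2/3.

1/3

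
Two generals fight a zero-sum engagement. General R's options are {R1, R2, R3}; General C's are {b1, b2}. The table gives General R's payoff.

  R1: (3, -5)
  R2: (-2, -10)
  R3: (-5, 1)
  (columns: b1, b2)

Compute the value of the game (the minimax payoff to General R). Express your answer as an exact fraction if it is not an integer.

-11/7

Row minima: R1 → -5, R2 → -10, R3 → -5; maximin = -5.
Column maxima: b1 → 3, b2 → 1; minimax = 1.
-5 ≠ 1, so there is no saddle point; optimal play is mixed.
R2 is strictly dominated by R1, so General R never plays it.
On the remaining 2×2 (R1, R3 vs b1, b2):
Let General R play R1 with probability p. Expected payoff against b1: 3p + (-5)(1−p) = 8p − 5; against b2: (-5)p + 1(1−p) = −6p + 1.
Setting these equal: 8p − 5 = −6p + 1 ⇒ 14p = 6 ⇒ p = 3/7, and the value is (8)·(3/7) − 5 = -11/7.
For General C: with q = P(b1), equating R1's and R3's payoffs gives 8q − 5 = −6q + 1 ⇒ q = 3/7.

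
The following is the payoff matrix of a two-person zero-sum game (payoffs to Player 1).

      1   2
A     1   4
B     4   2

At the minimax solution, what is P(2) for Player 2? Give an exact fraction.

3/5

Row minima: A → 1, B → 2; maximin = 2.
Column maxima: 1 → 4, 2 → 4; minimax = 4.
2 ≠ 4, so there is no saddle point; optimal play is mixed.
Let Player 1 play A with probability p. Expected payoff against 1: 1p + 4(1−p) = −3p + 4; against 2: 4p + 2(1−p) = 2p + 2.
Setting these equal: −3p + 4 = 2p + 2 ⇒ −5p = -2 ⇒ p = 2/5, and the value is (-3)·(2/5) + 4 = 14/5.
For Player 2: with q = P(1), equating A's and B's payoffs gives −3q + 4 = 2q + 2 ⇒ q = 2/5.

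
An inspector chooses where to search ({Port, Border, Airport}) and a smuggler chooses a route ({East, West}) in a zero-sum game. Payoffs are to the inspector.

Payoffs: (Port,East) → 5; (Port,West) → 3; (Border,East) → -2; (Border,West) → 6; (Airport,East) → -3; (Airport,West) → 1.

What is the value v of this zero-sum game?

Row minima: Port → 3, Border → -2, Airport → -3; maximin = 3.
Column maxima: East → 5, West → 6; minimax = 5.
3 ≠ 5, so there is no saddle point; optimal play is mixed.
Airport is strictly dominated by Port, so the inspector never plays it.
On the remaining 2×2 (Port, Border vs East, West):
Let the inspector play Port with probability p. Expected payoff against East: 5p + (-2)(1−p) = 7p − 2; against West: 3p + 6(1−p) = −3p + 6.
Setting these equal: 7p − 2 = −3p + 6 ⇒ 10p = 8 ⇒ p = 4/5, and the value is (7)·(4/5) − 2 = 18/5.
For the smuggler: with q = P(East), equating Port's and Border's payoffs gives 2q + 3 = −8q + 6 ⇒ q = 3/10.

18/5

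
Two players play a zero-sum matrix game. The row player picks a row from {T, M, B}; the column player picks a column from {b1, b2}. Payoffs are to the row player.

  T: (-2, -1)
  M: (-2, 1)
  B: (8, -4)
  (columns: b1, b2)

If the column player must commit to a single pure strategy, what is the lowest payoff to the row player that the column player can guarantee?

Column maxima: b1 → 8, b2 → 1.
The smallest of these is 1.

1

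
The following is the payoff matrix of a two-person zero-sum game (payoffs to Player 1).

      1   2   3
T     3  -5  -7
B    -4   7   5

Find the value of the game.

Row minima: T → -7, B → -4; maximin = -4.
Column maxima: 1 → 3, 2 → 7, 3 → 5; minimax = 3.
-4 ≠ 3, so there is no saddle point; optimal play is mixed.
2 is strictly dominated by 3 (it gives Player 1 strictly more in every row), so Player 2 never plays it.
On the remaining 2×2 (T, B vs 1, 3):
Let Player 1 play T with probability p. Expected payoff against 1: 3p + (-4)(1−p) = 7p − 4; against 3: (-7)p + 5(1−p) = −12p + 5.
Setting these equal: 7p − 4 = −12p + 5 ⇒ 19p = 9 ⇒ p = 9/19, and the value is (7)·(9/19) − 4 = -13/19.
For Player 2: with q = P(1), equating T's and B's payoffs gives 10q − 7 = −9q + 5 ⇒ q = 12/19.

-13/19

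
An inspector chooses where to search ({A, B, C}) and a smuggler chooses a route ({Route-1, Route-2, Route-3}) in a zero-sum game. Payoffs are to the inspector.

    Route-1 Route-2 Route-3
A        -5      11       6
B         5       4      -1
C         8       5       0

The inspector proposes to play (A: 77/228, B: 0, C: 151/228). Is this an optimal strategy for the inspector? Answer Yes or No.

No

Against Route-1 this mix gives (77/228)·(-5) + (151/228)·8 = 823/228.
Against Route-2 this mix gives (77/228)·11 + (151/228)·5 = 267/38.
Against Route-3 this mix gives (77/228)·6 + (151/228)·0 = 77/38.
The smuggler will play Route-3, holding the inspector to 77/38. Shifting weight toward the row that does better against Route-3 would raise this floor (the equalizing mix achieves 48/19 against both Route-3 and Route-1), so the proposed strategy is not optimal.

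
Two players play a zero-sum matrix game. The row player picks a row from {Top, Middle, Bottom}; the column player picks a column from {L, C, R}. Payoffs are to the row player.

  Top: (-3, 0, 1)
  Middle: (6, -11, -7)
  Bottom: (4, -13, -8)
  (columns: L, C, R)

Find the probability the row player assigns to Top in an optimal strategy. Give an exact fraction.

Row minima: Top → -3, Middle → -11, Bottom → -13; maximin = -3.
Column maxima: L → 6, C → 0, R → 1; minimax = 0.
-3 ≠ 0, so there is no saddle point; optimal play is mixed.
Bottom is strictly dominated by Middle, so the row player never plays it.
R is strictly dominated by C (it gives the row player strictly more in every row), so the column player never plays it.
On the remaining 2×2 (Top, Middle vs L, C):
Let the row player play Top with probability p. Expected payoff against L: (-3)p + 6(1−p) = −9p + 6; against C: 0p + (-11)(1−p) = 11p − 11.
Setting these equal: −9p + 6 = 11p − 11 ⇒ −20p = -17 ⇒ p = 17/20, and the value is (-9)·(17/20) + 6 = -33/20.
For the column player: with q = P(L), equating Top's and Middle's payoffs gives −3q = 17q − 11 ⇒ q = 11/20.

17/20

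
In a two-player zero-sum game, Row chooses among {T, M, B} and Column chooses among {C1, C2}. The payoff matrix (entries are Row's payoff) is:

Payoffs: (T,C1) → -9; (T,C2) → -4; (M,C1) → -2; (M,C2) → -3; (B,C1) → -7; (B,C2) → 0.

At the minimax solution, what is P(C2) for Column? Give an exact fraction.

Row minima: T → -9, M → -3, B → -7; maximin = -3.
Column maxima: C1 → -2, C2 → 0; minimax = -2.
-3 ≠ -2, so there is no saddle point; optimal play is mixed.
T is strictly dominated by M, so Row never plays it.
On the remaining 2×2 (M, B vs C1, C2):
Let Row play M with probability p. Expected payoff against C1: (-2)p + (-7)(1−p) = 5p − 7; against C2: (-3)p + 0(1−p) = −3p.
Setting these equal: 5p − 7 = −3p ⇒ 8p = 7 ⇒ p = 7/8, and the value is (5)·(7/8) − 7 = -21/8.
For Column: with q = P(C1), equating M's and B's payoffs gives q − 3 = −7q ⇒ q = 3/8.

5/8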